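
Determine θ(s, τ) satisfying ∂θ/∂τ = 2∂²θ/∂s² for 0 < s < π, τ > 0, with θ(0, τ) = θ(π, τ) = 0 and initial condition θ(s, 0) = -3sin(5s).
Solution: Separating variables: θ = Σ c_n exp(-2n²τ) sin(ns). From θ(s,0) = -3sin(5s): c_5=-3.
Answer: θ(s, τ) = -3exp(-50τ)sin(5s)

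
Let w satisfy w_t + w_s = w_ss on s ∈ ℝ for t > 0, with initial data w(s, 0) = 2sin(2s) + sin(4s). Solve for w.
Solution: Change to a moving frame: let η = s - t, σ = t and write w(s,t) = u(η,σ).
By the chain rule w_t = u_σ - u_η, w_s = u_η, w_ss = u_ηη.
Then w_t + w_s = u_σ: the advection term cancels and the PDE becomes the heat equation u_σ = u_ηη on η ∈ ℝ.
Initial data: u(η,0) = w(η,0) = 2sin(2η) + sin(4η).
On η ∈ ℝ each mode satisfies (sin(nη))″ = -n² sin(nη), so exp(-n²σ) sin(nη) solves the heat equation; by superposition u(η,σ) = Σ c_n exp(-n²σ) sin(nη).
Reading off the coefficients: c_2=2, c_4=1, so u(η,σ) = 2exp(-4σ)sin(2η) + exp(-16σ)sin(4η).
Substituting back η = s - t, σ = t: w(s,t) = u(s - t, t).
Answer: w(s, t) = 2exp(-4t)sin(2s - 2t) + exp(-16t)sin(4s - 4t)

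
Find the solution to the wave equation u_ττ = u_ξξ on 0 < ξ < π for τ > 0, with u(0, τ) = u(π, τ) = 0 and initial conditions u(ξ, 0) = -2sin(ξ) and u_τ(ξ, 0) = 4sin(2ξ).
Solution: Separating variables: u = Σ [A_n cos(ω_n τ) + B_n sin(ω_n τ)] sin(nξ), ω_n = n. From ICs (B_n = velocity coefficient / ω_n): A_1=-2, B_2=2.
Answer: u(ξ, τ) = -2sin(ξ)cos(τ) + 2sin(2ξ)sin(2τ)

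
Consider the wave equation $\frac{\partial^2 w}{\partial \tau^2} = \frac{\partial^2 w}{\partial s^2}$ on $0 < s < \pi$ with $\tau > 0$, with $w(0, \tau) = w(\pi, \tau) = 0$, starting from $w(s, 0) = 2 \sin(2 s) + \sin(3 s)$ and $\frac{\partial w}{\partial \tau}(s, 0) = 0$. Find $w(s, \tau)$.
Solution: Using separation of variables $w = X(s)T(\tau)$:
Eigenfunctions: $\sin(ns)$, $n = 1, 2, 3, \ldots$
General solution: $w(s, \tau) = \sum [A_n \cos(n \tau) + B_n \sin(n \tau)] \sin(ns)$
From $w(s,0) = 2 \sin(2 s) + \sin(3 s)$: $A_2=2, A_3=1$. From $w_{\tau}(s,0) = 0$: all $B_n = 0$.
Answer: $w(s, \tau) = 2 \sin(2 s) \cos(2 \tau) + \sin(3 s) \cos(3 \tau)$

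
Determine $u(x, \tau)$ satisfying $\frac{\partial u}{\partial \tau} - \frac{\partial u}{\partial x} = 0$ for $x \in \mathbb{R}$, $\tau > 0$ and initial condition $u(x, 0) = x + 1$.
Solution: By characteristics ($dx/d\tau = -1$), $u(x,\tau) = f(x + \tau)$ with $f = u( \cdot , 0)$.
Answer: $u(x, \tau) = \tau + x + 1$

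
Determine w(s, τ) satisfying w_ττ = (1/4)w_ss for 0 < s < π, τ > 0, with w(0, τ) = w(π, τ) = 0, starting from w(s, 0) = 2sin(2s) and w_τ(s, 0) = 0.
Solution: Using separation of variables w = X(s)T(τ):
Eigenfunctions: sin(ns), n = 1, 2, 3, ...
General solution: w(s, τ) = Σ [A_n cos(n τ/2) + B_n sin(n τ/2)] sin(ns)
From w(s,0) = 2sin(2s): A_2=2. From w_τ(s,0) = 0: all B_n = 0.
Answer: w(s, τ) = 2sin(2s)cos(τ)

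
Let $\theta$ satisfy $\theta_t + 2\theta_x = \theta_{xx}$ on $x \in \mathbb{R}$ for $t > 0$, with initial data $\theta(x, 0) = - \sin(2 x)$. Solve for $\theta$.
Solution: Moving frame: $\eta = x - 2t$, $\sigma = t$, $\theta = u(\eta,\sigma)$, so $\theta_t = u_{\sigma} - 2u_{\eta}$ and $\theta_{xx} = u_{\eta\eta}$.
Hence $\theta_t + 2\theta_x = u_{\sigma}$ and the PDE becomes the heat equation $u_{\sigma} = u_{\eta\eta}$ on $\eta \in \mathbb{R}$.
Initial data: $u(\eta,0) = \theta(\eta,0) = - \sin(2 \eta)$. Each mode $\sin(n\eta)$ decays as $e^{-n^2\sigma}$ on $\mathbb{R}$, so $u(\eta,\sigma) = \sum c_n e^{-n^2\sigma} \sin(n\eta)$ with $c_2=-1$: $u(\eta,\sigma) = - e^{-4 \sigma} \sin(2 \eta)$.
Substituting back: $\theta(x,t) = u(x - 2t, t)$.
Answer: $\theta(x, t) = e^{-4 t} \sin(4 t - 2 x)$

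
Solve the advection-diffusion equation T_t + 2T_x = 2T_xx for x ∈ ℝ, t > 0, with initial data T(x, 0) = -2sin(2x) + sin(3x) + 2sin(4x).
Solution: Moving frame: η = x - 2t, σ = t, T = u(η,σ), so T_t = u_σ - 2u_η and T_xx = u_ηη.
Hence T_t + 2T_x = u_σ and the PDE becomes the heat equation u_σ = 2u_ηη on η ∈ ℝ.
Initial data: u(η,0) = T(η,0) = -2sin(2η) + sin(3η) + 2sin(4η). Each mode sin(nη) decays as exp(-2n²σ) on ℝ, so u(η,σ) = Σ c_n exp(-2n²σ) sin(nη) with c_2=-2, c_3=1, c_4=2: u(η,σ) = -2exp(-8σ)sin(2η) + exp(-18σ)sin(3η) + 2exp(-32σ)sin(4η).
Substituting back: T(x,t) = u(x - 2t, t).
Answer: T(x, t) = 2exp(-8t)sin(4t - 2x) - exp(-18t)sin(6t - 3x) - 2exp(-32t)sin(8t - 4x)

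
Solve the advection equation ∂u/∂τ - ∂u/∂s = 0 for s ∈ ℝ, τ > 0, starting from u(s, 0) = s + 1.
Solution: By characteristics (ds/dτ = -1), u(s,τ) = f(s + τ) with f = u(·, 0).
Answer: u(s, τ) = s + τ + 1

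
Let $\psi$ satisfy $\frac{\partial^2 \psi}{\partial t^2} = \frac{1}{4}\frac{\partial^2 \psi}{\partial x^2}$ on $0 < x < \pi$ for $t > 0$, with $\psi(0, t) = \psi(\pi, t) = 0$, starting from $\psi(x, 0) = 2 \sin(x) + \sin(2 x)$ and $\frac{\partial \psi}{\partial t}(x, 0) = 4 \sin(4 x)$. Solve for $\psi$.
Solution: Using separation of variables $\psi = X(x)T(t)$:
Eigenfunctions: $\sin(nx)$, $n = 1, 2, 3, \ldots$
General solution: $\psi(x, t) = \sum [A_n \cos(n t/2) + B_n \sin(n t/2)] \sin(nx)$
From $\psi(x,0) = 2 \sin(x) + \sin(2 x)$: $A_1=2, A_2=1$. From $\psi_t(x,0) = 4 \sin(4 x)$, using $\psi_t(x,0) = \sum \omega_n B_n \sin(nx)$ with $\omega_n = n/2$: $B_4 = 4/2 = 2$.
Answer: $\psi(x, t) = 2 \sin(2 t) \sin(4 x) + 2 \sin(x) \cos(t/2) + \sin(2 x) \cos(t)$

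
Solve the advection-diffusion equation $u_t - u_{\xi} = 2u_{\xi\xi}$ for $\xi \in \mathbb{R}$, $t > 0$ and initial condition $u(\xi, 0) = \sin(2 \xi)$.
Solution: Moving frame: $\eta = \xi + t$, $\sigma = t$, $u = w(\eta,\sigma)$, so $u_t = w_{\sigma} + w_{\eta}$ and $u_{\xi\xi} = w_{\eta\eta}$.
Hence $u_t - u_{\xi} = w_{\sigma}$ and the PDE becomes the heat equation $w_{\sigma} = 2w_{\eta\eta}$ on $\eta \in \mathbb{R}$.
Initial data: $w(\eta,0) = u(\eta,0) = \sin(2 \eta)$. Each mode $\sin(n\eta)$ decays as $e^{-2n^2\sigma}$ on $\mathbb{R}$, so $w(\eta,\sigma) = \sum c_n e^{-2n^2\sigma} \sin(n\eta)$ with $c_2=1$: $w(\eta,\sigma) = e^{-8 \sigma} \sin(2 \eta)$.
Substituting back: $u(\xi,t) = w(\xi + t, t)$.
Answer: $u(\xi, t) = e^{-8 t} \sin(2 \xi + 2 t)$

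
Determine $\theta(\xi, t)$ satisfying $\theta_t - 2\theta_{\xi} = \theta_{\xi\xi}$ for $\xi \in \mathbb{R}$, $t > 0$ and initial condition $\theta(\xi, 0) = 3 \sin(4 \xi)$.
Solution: Change to a moving frame: let $\eta = \xi + 2t$, $\sigma = t$ and write $\theta(\xi,t) = u(\eta,\sigma)$.
By the chain rule $\theta_t = u_{\sigma} + 2u_{\eta}$, $\theta_{\xi} = u_{\eta}$, $\theta_{\xi\xi} = u_{\eta\eta}$.
Then $\theta_t - 2\theta_{\xi} = u_{\sigma}$: the advection term cancels and the PDE becomes the heat equation $u_{\sigma} = u_{\eta\eta}$ on $\eta \in \mathbb{R}$.
Initial data: $u(\eta,0) = \theta(\eta,0) = 3 \sin(4 \eta)$.
On $\eta \in \mathbb{R}$ each mode satisfies $(\sin(n\eta))'' = -n^2 \sin(n\eta)$, so $e^{-n^2\sigma} \sin(n\eta)$ solves the heat equation; by superposition $u(\eta,\sigma) = \sum c_n e^{-n^2\sigma} \sin(n\eta)$.
Reading off the coefficients: $c_4=3$, so $u(\eta,\sigma) = 3 e^{-16 \sigma} \sin(4 \eta)$.
Substituting back $\eta = \xi + 2t$, $\sigma = t$: $\theta(\xi,t) = u(\xi + 2t, t)$.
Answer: $\theta(\xi, t) = 3 e^{-16 t} \sin(4 \xi + 8 t)$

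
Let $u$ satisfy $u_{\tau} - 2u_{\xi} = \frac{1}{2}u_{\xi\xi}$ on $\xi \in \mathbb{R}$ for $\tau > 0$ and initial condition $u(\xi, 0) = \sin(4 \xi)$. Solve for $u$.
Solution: Moving frame: $\eta = \xi + 2\tau$, $\sigma = \tau$, $u = w(\eta,\sigma)$, so $u_{\tau} = w_{\sigma} + 2w_{\eta}$ and $u_{\xi\xi} = w_{\eta\eta}$.
Hence $u_{\tau} - 2u_{\xi} = w_{\sigma}$ and the PDE becomes the heat equation $w_{\sigma} = \frac{1}{2}w_{\eta\eta}$ on $\eta \in \mathbb{R}$.
Initial data: $w(\eta,0) = u(\eta,0) = \sin(4 \eta)$. Each mode $\sin(n\eta)$ decays as $e^{-n^2\sigma/2}$ on $\mathbb{R}$, so $w(\eta,\sigma) = \sum c_n e^{-n^2\sigma/2} \sin(n\eta)$ with $c_4=1$: $w(\eta,\sigma) = e^{-8 \sigma} \sin(4 \eta)$.
Substituting back: $u(\xi,\tau) = w(\xi + 2\tau, \tau)$.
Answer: $u(\xi, \tau) = e^{-8 \tau} \sin(8 \tau + 4 \xi)$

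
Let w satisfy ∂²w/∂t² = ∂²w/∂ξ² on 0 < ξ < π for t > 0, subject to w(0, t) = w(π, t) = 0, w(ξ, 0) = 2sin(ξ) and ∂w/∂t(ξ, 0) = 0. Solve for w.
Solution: Using separation of variables w = X(ξ)T(t):
Eigenfunctions: sin(nξ), n = 1, 2, 3, ...
General solution: w(ξ, t) = Σ [A_n cos(n t) + B_n sin(n t)] sin(nξ)
From w(ξ,0) = 2sin(ξ): A_1=2. From w_t(ξ,0) = 0: all B_n = 0.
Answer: w(ξ, t) = 2sin(ξ)cos(t)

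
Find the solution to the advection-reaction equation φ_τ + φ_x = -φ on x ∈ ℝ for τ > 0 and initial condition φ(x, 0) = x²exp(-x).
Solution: Substitute φ = exp(-x)u.
Then φ_x = exp(-x)(u_x - u), φ_τ = exp(-x)u_τ; substituting and dividing by exp(-x), the lower-order terms cancel: u_τ + u_x = 0 (standard advection equation).
Data for u: u(x,0) = exp(x)φ(x,0) = x².
By characteristics (dx/dτ = 1), u(x,τ) = f(x - τ) with f = u(·, 0).
So u(x,τ) = x² - 2xτ + τ², and φ(x,τ) = exp(-x)u(x,τ).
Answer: φ(x, τ) = x²exp(-x) - 2xτexp(-x) + τ²exp(-x)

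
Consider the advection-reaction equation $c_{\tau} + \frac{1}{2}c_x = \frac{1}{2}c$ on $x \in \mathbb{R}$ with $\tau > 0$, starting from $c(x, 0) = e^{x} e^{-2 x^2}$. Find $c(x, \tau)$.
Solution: Substitute $c = e^{x}u$.
Then $c_x = e^{x}(u_x + u)$, $c_{\tau} = e^{x}u_{\tau}$; substituting and dividing by $e^{x}$, the lower-order terms cancel: $u_{\tau} + \frac{1}{2}u_x = 0$ (standard advection equation).
Data for $u$: $u(x,0) = e^{-x}c(x,0) = e^{-2 x^2}$.
By characteristics ($dx/d\tau = 1/2$), $u(x,\tau) = f(x - \frac{1}{2}\tau)$ with $f = u( \cdot , 0)$.
So $u(x,\tau) = e^{-2 (x - \tau/2)^2}$, and $c(x,\tau) = e^{x}u(x,\tau)$.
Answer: $c(x, \tau) = e^{x} e^{-2 (-\tau/2 + x)^2}$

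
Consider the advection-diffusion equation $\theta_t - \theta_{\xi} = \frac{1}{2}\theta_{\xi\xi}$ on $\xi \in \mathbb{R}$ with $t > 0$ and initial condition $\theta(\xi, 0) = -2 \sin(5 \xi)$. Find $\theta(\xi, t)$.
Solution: Change to a moving frame: let $\eta = \xi + t$, $\sigma = t$ and write $\theta(\xi,t) = u(\eta,\sigma)$.
By the chain rule $\theta_t = u_{\sigma} + u_{\eta}$, $\theta_{\xi} = u_{\eta}$, $\theta_{\xi\xi} = u_{\eta\eta}$.
Then $\theta_t - \theta_{\xi} = u_{\sigma}$: the advection term cancels and the PDE becomes the heat equation $u_{\sigma} = \frac{1}{2}u_{\eta\eta}$ on $\eta \in \mathbb{R}$.
Initial data: $u(\eta,0) = \theta(\eta,0) = -2 \sin(5 \eta)$.
On $\eta \in \mathbb{R}$ each mode satisfies $(\sin(n\eta))'' = -n^2 \sin(n\eta)$, so $e^{-n^2\sigma/2} \sin(n\eta)$ solves the heat equation; by superposition $u(\eta,\sigma) = \sum c_n e^{-n^2\sigma/2} \sin(n\eta)$.
Reading off the coefficients: $c_5=-2$, so $u(\eta,\sigma) = -2 e^{-25 \sigma/2} \sin(5 \eta)$.
Substituting back $\eta = \xi + t$, $\sigma = t$: $\theta(\xi,t) = u(\xi + t, t)$.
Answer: $\theta(\xi, t) = -2 e^{-25 t/2} \sin(5 \xi + 5 t)$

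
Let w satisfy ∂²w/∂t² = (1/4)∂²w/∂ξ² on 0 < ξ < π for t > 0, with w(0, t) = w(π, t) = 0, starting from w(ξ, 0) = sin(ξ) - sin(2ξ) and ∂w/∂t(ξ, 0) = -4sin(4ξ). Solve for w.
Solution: Separating variables: w = Σ [A_n cos(ω_n t) + B_n sin(ω_n t)] sin(nξ), ω_n = n/2. From ICs (B_n = velocity coefficient / ω_n): A_1=1, A_2=-1, B_4=-2.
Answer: w(ξ, t) = -2sin(2t)sin(4ξ) + sin(ξ)cos(t/2) - sin(2ξ)cos(t)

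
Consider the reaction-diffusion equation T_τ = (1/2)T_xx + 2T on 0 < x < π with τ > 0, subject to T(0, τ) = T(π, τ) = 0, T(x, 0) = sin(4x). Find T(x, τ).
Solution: Substitute T = exp(2τ)u.
Then T_τ = exp(2τ)(u_τ + 2u), T_xx = exp(2τ)u_xx; substituting and dividing by exp(2τ), the lower-order terms cancel: u_τ = (1/2)u_xx (standard heat equation).
Data for u: u(x,0) = T(x,0) = sin(4x). The boundary conditions carry over: u(0,τ) = u(π,τ) = 0.
Separating variables: u = Σ c_n exp(-n²τ/2) sin(nx). From u(x,0) = sin(4x): c_4=1.
So u(x,τ) = exp(-8τ)sin(4x), and T(x,τ) = exp(2τ)u(x,τ).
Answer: T(x, τ) = exp(-6τ)sin(4x)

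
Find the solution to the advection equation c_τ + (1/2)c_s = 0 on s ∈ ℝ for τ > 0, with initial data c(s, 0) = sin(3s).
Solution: By method of characteristics (waves move right with speed 1/2):
Along characteristics s - (1/2)τ = const, c is constant, so c(s,τ) = f(s - (1/2)τ) with f = c(·, 0).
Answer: c(s, τ) = sin(3s - 3τ/2)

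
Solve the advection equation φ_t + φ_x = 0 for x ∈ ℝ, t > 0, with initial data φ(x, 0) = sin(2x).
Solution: By method of characteristics (waves move right with speed 1):
Along characteristics x - t = const, φ is constant, so φ(x,t) = f(x - t) with f = φ(·, 0).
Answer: φ(x, t) = -sin(2t - 2x)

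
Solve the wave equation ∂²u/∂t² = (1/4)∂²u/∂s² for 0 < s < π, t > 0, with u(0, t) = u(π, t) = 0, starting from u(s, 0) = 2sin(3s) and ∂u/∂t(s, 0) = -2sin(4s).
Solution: Separating variables: u = Σ [A_n cos(ω_n t) + B_n sin(ω_n t)] sin(ns), ω_n = n/2. From ICs (B_n = velocity coefficient / ω_n): A_3=2, B_4=-1.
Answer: u(s, t) = 2sin(3s)cos(3t/2) - sin(4s)sin(2t)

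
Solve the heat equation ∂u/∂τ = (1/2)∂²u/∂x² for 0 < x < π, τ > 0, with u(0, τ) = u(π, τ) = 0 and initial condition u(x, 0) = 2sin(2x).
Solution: Separating variables: u = Σ c_n exp(-n²τ/2) sin(nx). From u(x,0) = 2sin(2x): c_2=2.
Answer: u(x, τ) = 2exp(-2τ)sin(2x)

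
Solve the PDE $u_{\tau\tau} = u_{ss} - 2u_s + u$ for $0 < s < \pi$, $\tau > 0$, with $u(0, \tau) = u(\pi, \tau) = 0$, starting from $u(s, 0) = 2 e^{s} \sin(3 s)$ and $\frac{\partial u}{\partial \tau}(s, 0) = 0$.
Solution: Substitute $u = e^{s}w$.
Then $u_s = e^{s}(w_s + w)$, $u_{ss} = e^{s}(w_{ss} + 2w_s + w)$, $u_{\tau\tau} = e^{s}w_{\tau\tau}$; substituting and dividing by $e^{s}$, the lower-order terms cancel: $w_{\tau\tau} = w_{ss}$ (standard wave equation).
Data for $w$: $w(s,0) = e^{-s}u(s,0) = 2 \sin(3 s)$; $w_{\tau}(s,0) = e^{-s}u_{\tau}(s,0) = 0$. The boundary conditions carry over: $w(0,\tau) = w(\pi,\tau) = 0$.
Separating variables: $w = \sum [A_n \cos(\omega_n \tau) + B_n \sin(\omega_n \tau)] \sin(ns)$, $\omega_n = n$. From ICs: $A_3=2$.
So $w(s,\tau) = 2 \sin(3 s) \cos(3 \tau)$, and $u(s,\tau) = e^{s}w(s,\tau)$.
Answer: $u(s, \tau) = 2 e^{s} \sin(3 s) \cos(3 \tau)$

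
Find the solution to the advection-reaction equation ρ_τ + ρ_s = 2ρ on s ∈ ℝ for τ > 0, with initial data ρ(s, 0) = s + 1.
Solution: Substitute ρ = exp(2τ)u.
Then ρ_τ = exp(2τ)(u_τ + 2u), ρ_s = exp(2τ)u_s; substituting and dividing by exp(2τ), the lower-order terms cancel: u_τ + u_s = 0 (standard advection equation).
Data for u: u(s,0) = ρ(s,0) = s + 1.
By characteristics (ds/dτ = 1), u(s,τ) = f(s - τ) with f = u(·, 0).
So u(s,τ) = s - τ + 1, and ρ(s,τ) = exp(2τ)u(s,τ).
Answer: ρ(s, τ) = sexp(2τ) - τexp(2τ) + exp(2τ)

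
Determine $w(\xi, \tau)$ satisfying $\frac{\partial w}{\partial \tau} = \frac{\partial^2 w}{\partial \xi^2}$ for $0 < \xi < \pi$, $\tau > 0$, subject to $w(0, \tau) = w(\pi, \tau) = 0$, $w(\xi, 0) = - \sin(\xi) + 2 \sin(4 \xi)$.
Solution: Using separation of variables $w = X(\xi)T(\tau)$:
Eigenfunctions: $\sin(n\xi)$, $n = 1, 2, 3, \ldots$
General solution: $w(\xi, \tau) = \sum c_n \sin(n\xi) e^{-n^2 \tau}$
Matching $w(\xi,0) = - \sin(\xi) + 2 \sin(4 \xi)$ term by term: $c_1=-1, c_4=2$.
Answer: $w(\xi, \tau) = - e^{-\tau} \sin(\xi) + 2 e^{-16 \tau} \sin(4 \xi)$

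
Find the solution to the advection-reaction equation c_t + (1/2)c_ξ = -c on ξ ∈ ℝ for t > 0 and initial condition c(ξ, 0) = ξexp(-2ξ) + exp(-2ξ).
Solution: Substitute c = exp(-2ξ)u, i.e. u = exp(2ξ)c.
By the product rule, c_ξ = exp(-2ξ)(u_ξ - 2u), c_t = exp(-2ξ)u_t.
Substituting into the PDE and dividing by exp(-2ξ): u_t + (1/2)(u_ξ - 2u) = -u.
The lower-order terms cancel, leaving the standard advection equation u_t + (1/2)u_ξ = 0.
Initial data for u: u(ξ,0) = exp(2ξ)c(ξ,0) = ξ + 1.
Solve for u:
  By method of characteristics (waves move right with speed 1/2):
  Along characteristics ξ - (1/2)t = const, u is constant, so u(ξ,t) = f(ξ - (1/2)t) with f = u(·, 0).
Hence u(ξ,t) = -(1/2)t + ξ + 1.
Transform back: c(ξ,t) = exp(-2ξ)u(ξ,t).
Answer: c(ξ, t) = -(1/2)texp(-2ξ) + ξexp(-2ξ) + exp(-2ξ)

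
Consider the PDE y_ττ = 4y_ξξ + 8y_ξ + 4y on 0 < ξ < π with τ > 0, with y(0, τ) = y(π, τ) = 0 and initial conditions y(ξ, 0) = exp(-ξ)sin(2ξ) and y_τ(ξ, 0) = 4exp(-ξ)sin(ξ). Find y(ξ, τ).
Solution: Substitute y = exp(-ξ)u, i.e. u = exp(ξ)y.
By the product rule, y_ξ = exp(-ξ)(u_ξ - u), y_ξξ = exp(-ξ)(u_ξξ - 2u_ξ + u), y_ττ = exp(-ξ)u_ττ.
Substituting into the PDE and dividing by exp(-ξ): u_ττ = 4(u_ξξ - 2u_ξ + u) + 8(u_ξ - u) + 4u.
The lower-order terms cancel, leaving the standard wave equation u_ττ = 4u_ξξ.
Initial data for u: u(ξ,0) = exp(ξ)y(ξ,0) = sin(2ξ); u_τ(ξ,0) = exp(ξ)y_τ(ξ,0) = 4sin(ξ). The boundary conditions carry over: u(0,τ) = u(π,τ) = 0.
Solve for u:
  Using separation of variables u = X(ξ)T(τ):
  Eigenfunctions: sin(nξ), n = 1, 2, 3, ...
  General solution: u(ξ, τ) = Σ [A_n cos(2n τ) + B_n sin(2n τ)] sin(nξ)
  From u(ξ,0) = sin(2ξ): A_2=1. From u_τ(ξ,0) = 4sin(ξ), using u_τ(ξ,0) = Σ ω_n B_n sin(nξ) with ω_n = 2n: B_1 = 4/2 = 2.
Hence u(ξ,τ) = 2sin(ξ)sin(2τ) + sin(2ξ)cos(4τ).
Transform back: y(ξ,τ) = exp(-ξ)u(ξ,τ).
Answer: y(ξ, τ) = 2exp(-ξ)sin(ξ)sin(2τ) + exp(-ξ)sin(2ξ)cos(4τ)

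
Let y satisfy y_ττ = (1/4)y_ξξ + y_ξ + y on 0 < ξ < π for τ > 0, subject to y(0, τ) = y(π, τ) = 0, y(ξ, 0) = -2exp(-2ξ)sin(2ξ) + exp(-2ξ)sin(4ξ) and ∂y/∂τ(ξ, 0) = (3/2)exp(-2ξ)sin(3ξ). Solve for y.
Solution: Substitute y = exp(-2ξ)u, i.e. u = exp(2ξ)y.
By the product rule, y_ξ = exp(-2ξ)(u_ξ - 2u), y_ξξ = exp(-2ξ)(u_ξξ - 4u_ξ + 4u), y_ττ = exp(-2ξ)u_ττ.
Substituting into the PDE and dividing by exp(-2ξ): u_ττ = (1/4)(u_ξξ - 4u_ξ + 4u) + (u_ξ - 2u) + u.
The lower-order terms cancel, leaving the standard wave equation u_ττ = (1/4)u_ξξ.
Initial data for u: u(ξ,0) = exp(2ξ)y(ξ,0) = -2sin(2ξ) + sin(4ξ); u_τ(ξ,0) = exp(2ξ)y_τ(ξ,0) = (3/2)sin(3ξ). The boundary conditions carry over: u(0,τ) = u(π,τ) = 0.
Solve for u:
  Using separation of variables u = X(ξ)T(τ):
  Eigenfunctions: sin(nξ), n = 1, 2, 3, ...
  General solution: u(ξ, τ) = Σ [A_n cos(n τ/2) + B_n sin(n τ/2)] sin(nξ)
  From u(ξ,0) = -2sin(2ξ) + sin(4ξ): A_2=-2, A_4=1. From u_τ(ξ,0) = (3/2)sin(3ξ), using u_τ(ξ,0) = Σ ω_n B_n sin(nξ) with ω_n = n/2: B_3 = (3/2)/(3/2) = 1.
Hence u(ξ,τ) = -2sin(2ξ)cos(τ) + sin(3ξ)sin(3τ/2) + sin(4ξ)cos(2τ).
Transform back: y(ξ,τ) = exp(-2ξ)u(ξ,τ).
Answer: y(ξ, τ) = -2exp(-2ξ)sin(2ξ)cos(τ) + exp(-2ξ)sin(3ξ)sin(3τ/2) + exp(-2ξ)sin(4ξ)cos(2τ)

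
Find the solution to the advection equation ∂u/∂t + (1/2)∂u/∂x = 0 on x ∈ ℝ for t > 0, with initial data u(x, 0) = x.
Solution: By method of characteristics (waves move right with speed 1/2):
Along characteristics x - (1/2)t = const, u is constant, so u(x,t) = f(x - (1/2)t) with f = u(·, 0).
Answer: u(x, t) = -(1/2)t + x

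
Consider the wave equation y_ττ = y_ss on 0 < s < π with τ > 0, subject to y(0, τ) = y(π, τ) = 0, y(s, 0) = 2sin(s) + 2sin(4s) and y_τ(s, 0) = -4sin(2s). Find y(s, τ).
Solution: Using separation of variables y = X(s)T(τ):
Eigenfunctions: sin(ns), n = 1, 2, 3, ...
General solution: y(s, τ) = Σ [A_n cos(n τ) + B_n sin(n τ)] sin(ns)
From y(s,0) = 2sin(s) + 2sin(4s): A_1=2, A_4=2. From y_τ(s,0) = -4sin(2s), using y_τ(s,0) = Σ ω_n B_n sin(ns) with ω_n = n: B_2 = (-4)/2 = -2.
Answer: y(s, τ) = 2sin(s)cos(τ) - 2sin(2s)sin(2τ) + 2sin(4s)cos(4τ)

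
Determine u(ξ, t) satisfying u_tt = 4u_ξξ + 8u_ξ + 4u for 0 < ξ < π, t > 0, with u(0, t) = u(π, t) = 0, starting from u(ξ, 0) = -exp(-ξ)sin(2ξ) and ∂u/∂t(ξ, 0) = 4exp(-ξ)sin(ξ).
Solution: Substitute u = exp(-ξ)w.
Then u_ξ = exp(-ξ)(w_ξ - w), u_ξξ = exp(-ξ)(w_ξξ - 2w_ξ + w), u_tt = exp(-ξ)w_tt; substituting and dividing by exp(-ξ), the lower-order terms cancel: w_tt = 4w_ξξ (standard wave equation).
Data for w: w(ξ,0) = exp(ξ)u(ξ,0) = -sin(2ξ); w_t(ξ,0) = exp(ξ)u_t(ξ,0) = 4sin(ξ). The boundary conditions carry over: w(0,t) = w(π,t) = 0.
Separating variables: w = Σ [A_n cos(ω_n t) + B_n sin(ω_n t)] sin(nξ), ω_n = 2n. From ICs (B_n = velocity coefficient / ω_n): A_2=-1, B_1=2.
So w(ξ,t) = 2sin(2t)sin(ξ) - sin(2ξ)cos(4t), and u(ξ,t) = exp(-ξ)w(ξ,t).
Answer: u(ξ, t) = 2exp(-ξ)sin(2t)sin(ξ) - exp(-ξ)sin(2ξ)cos(4t)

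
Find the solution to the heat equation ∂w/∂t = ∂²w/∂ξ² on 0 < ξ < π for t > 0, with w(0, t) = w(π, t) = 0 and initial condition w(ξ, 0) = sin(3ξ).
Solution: Using separation of variables w = X(ξ)T(t):
Eigenfunctions: sin(nξ), n = 1, 2, 3, ...
General solution: w(ξ, t) = Σ c_n sin(nξ) exp(-n² t)
Matching w(ξ,0) = sin(3ξ) term by term: c_3=1.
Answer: w(ξ, t) = exp(-9t)sin(3ξ)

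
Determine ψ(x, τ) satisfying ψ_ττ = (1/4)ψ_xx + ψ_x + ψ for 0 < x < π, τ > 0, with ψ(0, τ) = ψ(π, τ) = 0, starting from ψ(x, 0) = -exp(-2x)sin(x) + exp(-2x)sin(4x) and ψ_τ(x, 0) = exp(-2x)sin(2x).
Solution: Substitute ψ = exp(-2x)u, i.e. u = exp(2x)ψ.
By the product rule, ψ_x = exp(-2x)(u_x - 2u), ψ_xx = exp(-2x)(u_xx - 4u_x + 4u), ψ_ττ = exp(-2x)u_ττ.
Substituting into the PDE and dividing by exp(-2x): u_ττ = (1/4)(u_xx - 4u_x + 4u) + (u_x - 2u) + u.
The lower-order terms cancel, leaving the standard wave equation u_ττ = (1/4)u_xx.
Initial data for u: u(x,0) = exp(2x)ψ(x,0) = -sin(x) + sin(4x); u_τ(x,0) = exp(2x)ψ_τ(x,0) = sin(2x). The boundary conditions carry over: u(0,τ) = u(π,τ) = 0.
Solve for u:
  Using separation of variables u = X(x)T(τ):
  Eigenfunctions: sin(nx), n = 1, 2, 3, ...
  General solution: u(x, τ) = Σ [A_n cos(n τ/2) + B_n sin(n τ/2)] sin(nx)
  From u(x,0) = -sin(x) + sin(4x): A_1=-1, A_4=1. From u_τ(x,0) = sin(2x), using u_τ(x,0) = Σ ω_n B_n sin(nx) with ω_n = n/2: B_2 = 1/1 = 1.
Hence u(x,τ) = -sin(x)cos(τ/2) + sin(2x)sin(τ) + sin(4x)cos(2τ).
Transform back: ψ(x,τ) = exp(-2x)u(x,τ).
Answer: ψ(x, τ) = -exp(-2x)sin(x)cos(τ/2) + exp(-2x)sin(2x)sin(τ) + exp(-2x)sin(4x)cos(2τ)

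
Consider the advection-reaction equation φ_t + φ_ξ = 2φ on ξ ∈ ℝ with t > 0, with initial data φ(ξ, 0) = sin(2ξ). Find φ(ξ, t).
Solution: Substitute φ = exp(2t)u.
Then φ_t = exp(2t)(u_t + 2u), φ_ξ = exp(2t)u_ξ; substituting and dividing by exp(2t), the lower-order terms cancel: u_t + u_ξ = 0 (standard advection equation).
Data for u: u(ξ,0) = φ(ξ,0) = sin(2ξ).
By characteristics (dξ/dt = 1), u(ξ,t) = f(ξ - t) with f = u(·, 0).
So u(ξ,t) = -sin(2t - 2ξ), and φ(ξ,t) = exp(2t)u(ξ,t).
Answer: φ(ξ, t) = -exp(2t)sin(2t - 2ξ)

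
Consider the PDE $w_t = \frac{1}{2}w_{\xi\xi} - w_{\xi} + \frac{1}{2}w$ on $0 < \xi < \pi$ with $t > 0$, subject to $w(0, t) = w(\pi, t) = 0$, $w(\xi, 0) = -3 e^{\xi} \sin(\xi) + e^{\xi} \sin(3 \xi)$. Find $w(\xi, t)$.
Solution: Substitute $w = e^{\xi}u$, i.e. $u = e^{-\xi}w$.
By the product rule, $w_{\xi} = e^{\xi}(u_{\xi} + u)$, $w_{\xi\xi} = e^{\xi}(u_{\xi\xi} + 2u_{\xi} + u)$, $w_t = e^{\xi}u_t$.
Substituting into the PDE and dividing by $e^{\xi}$: $u_t = \frac{1}{2}(u_{\xi\xi} + 2u_{\xi} + u) - (u_{\xi} + u) + \frac{1}{2}u$.
The lower-order terms cancel, leaving the standard heat equation $u_t = \frac{1}{2}u_{\xi\xi}$.
Initial data for $u$: $u(\xi,0) = e^{-\xi}w(\xi,0) = -3 \sin(\xi) + \sin(3 \xi)$. The boundary conditions carry over: $u(0,t) = u(\pi,t) = 0$.
Solve for $u$:
  Using separation of variables $u = X(\xi)T(t)$:
  Eigenfunctions: $\sin(n\xi)$, $n = 1, 2, 3, \ldots$
  General solution: $u(\xi, t) = \sum c_n \sin(n\xi) e^{-n^2 t/2}$
  Matching $u(\xi,0) = -3 \sin(\xi) + \sin(3 \xi)$ term by term: $c_1=-3, c_3=1$.
Hence $u(\xi,t) = -3 e^{-t/2} \sin(\xi) + e^{-9 t/2} \sin(3 \xi)$.
Transform back: $w(\xi,t) = e^{\xi}u(\xi,t)$.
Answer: $w(\xi, t) = -3 e^{\xi} e^{-t/2} \sin(\xi) + e^{\xi} e^{-9 t/2} \sin(3 \xi)$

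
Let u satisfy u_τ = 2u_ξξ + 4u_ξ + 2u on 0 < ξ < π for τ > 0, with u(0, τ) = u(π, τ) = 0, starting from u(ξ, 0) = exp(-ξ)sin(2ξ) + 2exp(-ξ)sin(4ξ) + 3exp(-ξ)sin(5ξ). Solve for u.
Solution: Substitute u = exp(-ξ)w.
Then u_ξ = exp(-ξ)(w_ξ - w), u_ξξ = exp(-ξ)(w_ξξ - 2w_ξ + w), u_τ = exp(-ξ)w_τ; substituting and dividing by exp(-ξ), the lower-order terms cancel: w_τ = 2w_ξξ (standard heat equation).
Data for w: w(ξ,0) = exp(ξ)u(ξ,0) = sin(2ξ) + 2sin(4ξ) + 3sin(5ξ). The boundary conditions carry over: w(0,τ) = w(π,τ) = 0.
Separating variables: w = Σ c_n exp(-2n²τ) sin(nξ). From w(ξ,0) = sin(2ξ) + 2sin(4ξ) + 3sin(5ξ): c_2=1, c_4=2, c_5=3.
So w(ξ,τ) = exp(-8τ)sin(2ξ) + 2exp(-32τ)sin(4ξ) + 3exp(-50τ)sin(5ξ), and u(ξ,τ) = exp(-ξ)w(ξ,τ).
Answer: u(ξ, τ) = exp(-ξ)exp(-8τ)sin(2ξ) + 2exp(-ξ)exp(-32τ)sin(4ξ) + 3exp(-ξ)exp(-50τ)sin(5ξ)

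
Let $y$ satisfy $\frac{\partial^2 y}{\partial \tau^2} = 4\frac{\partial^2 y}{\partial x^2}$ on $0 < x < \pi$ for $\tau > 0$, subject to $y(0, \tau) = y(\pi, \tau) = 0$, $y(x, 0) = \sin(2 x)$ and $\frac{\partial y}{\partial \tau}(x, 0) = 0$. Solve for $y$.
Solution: Separating variables: $y = \sum [A_n \cos(\omega_n \tau) + B_n \sin(\omega_n \tau)] \sin(nx)$, $\omega_n = 2n$. From ICs: $A_2=1$.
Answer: $y(x, \tau) = \sin(2 x) \cos(4 \tau)$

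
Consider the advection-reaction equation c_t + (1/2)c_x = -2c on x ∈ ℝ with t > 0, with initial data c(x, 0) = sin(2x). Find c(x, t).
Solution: Substitute c = exp(-2t)u.
Then c_t = exp(-2t)(u_t - 2u), c_x = exp(-2t)u_x; substituting and dividing by exp(-2t), the lower-order terms cancel: u_t + (1/2)u_x = 0 (standard advection equation).
Data for u: u(x,0) = c(x,0) = sin(2x).
By characteristics (dx/dt = 1/2), u(x,t) = f(x - (1/2)t) with f = u(·, 0).
So u(x,t) = -sin(t - 2x), and c(x,t) = exp(-2t)u(x,t).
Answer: c(x, t) = -exp(-2t)sin(t - 2x)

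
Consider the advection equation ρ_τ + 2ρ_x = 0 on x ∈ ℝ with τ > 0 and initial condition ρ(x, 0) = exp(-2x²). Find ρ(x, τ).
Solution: By characteristics (dx/dτ = 2), ρ(x,τ) = f(x - 2τ) with f = ρ(·, 0).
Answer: ρ(x, τ) = exp(-2(x - 2τ)²)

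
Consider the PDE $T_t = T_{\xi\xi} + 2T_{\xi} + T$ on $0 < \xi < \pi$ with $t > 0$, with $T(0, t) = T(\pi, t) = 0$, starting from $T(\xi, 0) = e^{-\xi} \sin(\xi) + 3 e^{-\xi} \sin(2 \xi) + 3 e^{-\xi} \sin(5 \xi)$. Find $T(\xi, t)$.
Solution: Substitute $T = e^{-\xi}u$.
Then $T_{\xi} = e^{-\xi}(u_{\xi} - u)$, $T_{\xi\xi} = e^{-\xi}(u_{\xi\xi} - 2u_{\xi} + u)$, $T_t = e^{-\xi}u_t$; substituting and dividing by $e^{-\xi}$, the lower-order terms cancel: $u_t = u_{\xi\xi}$ (standard heat equation).
Data for $u$: $u(\xi,0) = e^{\xi}T(\xi,0) = \sin(\xi) + 3 \sin(2 \xi) + 3 \sin(5 \xi)$. The boundary conditions carry over: $u(0,t) = u(\pi,t) = 0$.
Separating variables: $u = \sum c_n e^{-n^2t} \sin(n\xi)$. From $u(\xi,0) = \sin(\xi) + 3 \sin(2 \xi) + 3 \sin(5 \xi)$: $c_1=1, c_2=3, c_5=3$.
So $u(\xi,t) = e^{-t} \sin(\xi) + 3 e^{-4 t} \sin(2 \xi) + 3 e^{-25 t} \sin(5 \xi)$, and $T(\xi,t) = e^{-\xi}u(\xi,t)$.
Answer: $T(\xi, t) = e^{-\xi} e^{-t} \sin(\xi) + 3 e^{-\xi} e^{-4 t} \sin(2 \xi) + 3 e^{-\xi} e^{-25 t} \sin(5 \xi)$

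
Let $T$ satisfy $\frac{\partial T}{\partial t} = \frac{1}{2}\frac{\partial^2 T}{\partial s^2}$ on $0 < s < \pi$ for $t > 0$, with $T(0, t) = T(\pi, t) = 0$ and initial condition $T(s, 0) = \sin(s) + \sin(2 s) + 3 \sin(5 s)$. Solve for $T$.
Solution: Separating variables: $T = \sum c_n e^{-n^2t/2} \sin(ns)$. From $T(s,0) = \sin(s) + \sin(2 s) + 3 \sin(5 s)$: $c_1=1, c_2=1, c_5=3$.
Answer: $T(s, t) = e^{-2 t} \sin(2 s) + e^{-t/2} \sin(s) + 3 e^{-25 t/2} \sin(5 s)$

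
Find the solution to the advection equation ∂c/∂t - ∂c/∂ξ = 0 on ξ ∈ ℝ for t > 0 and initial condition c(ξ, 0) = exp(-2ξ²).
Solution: By method of characteristics (waves move left with speed 1):
Along characteristics ξ + t = const, c is constant, so c(ξ,t) = f(ξ + t) with f = c(·, 0).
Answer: c(ξ, t) = exp(-2(t + ξ)²)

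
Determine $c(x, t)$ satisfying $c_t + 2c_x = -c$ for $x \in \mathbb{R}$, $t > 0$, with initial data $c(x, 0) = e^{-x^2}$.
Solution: Substitute $c = e^{-t}u$, i.e. $u = e^{t}c$.
By the product rule, $c_t = e^{-t}(u_t - u)$, $c_x = e^{-t}u_x$.
Substituting into the PDE and dividing by $e^{-t}$: $u_t - u + 2u_x = -u$.
The lower-order terms cancel, leaving the standard advection equation $u_t + 2u_x = 0$.
Initial data for $u$: $u(x,0) = c(x,0) = e^{-x^2}$.
Solve for $u$:
  By method of characteristics (waves move right with speed 2):
  Along characteristics $x - 2t =$ const, $u$ is constant, so $u(x,t) = f(x - 2t)$ with $f = u( \cdot , 0)$.
Hence $u(x,t) = e^{-(-2 t + x)^2}$.
Transform back: $c(x,t) = e^{-t}u(x,t)$.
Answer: $c(x, t) = e^{-t} e^{-(-2 t + x)^2}$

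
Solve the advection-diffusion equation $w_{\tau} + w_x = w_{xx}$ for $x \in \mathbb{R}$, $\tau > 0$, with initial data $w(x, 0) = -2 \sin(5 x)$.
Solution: Moving frame: $\eta = x - \tau$, $\sigma = \tau$, $w = u(\eta,\sigma)$, so $w_{\tau} = u_{\sigma} - u_{\eta}$ and $w_{xx} = u_{\eta\eta}$.
Hence $w_{\tau} + w_x = u_{\sigma}$ and the PDE becomes the heat equation $u_{\sigma} = u_{\eta\eta}$ on $\eta \in \mathbb{R}$.
Initial data: $u(\eta,0) = w(\eta,0) = -2 \sin(5 \eta)$. Each mode $\sin(n\eta)$ decays as $e^{-n^2\sigma}$ on $\mathbb{R}$, so $u(\eta,\sigma) = \sum c_n e^{-n^2\sigma} \sin(n\eta)$ with $c_5=-2$: $u(\eta,\sigma) = -2 e^{-25 \sigma} \sin(5 \eta)$.
Substituting back: $w(x,\tau) = u(x - \tau, \tau)$.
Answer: $w(x, \tau) = 2 e^{-25 \tau} \sin(5 \tau - 5 x)$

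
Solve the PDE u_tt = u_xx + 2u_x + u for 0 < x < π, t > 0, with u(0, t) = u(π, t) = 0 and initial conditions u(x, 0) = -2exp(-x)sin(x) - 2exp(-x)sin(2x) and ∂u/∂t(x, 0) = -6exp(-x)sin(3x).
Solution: Substitute u = exp(-x)w, i.e. w = exp(x)u.
By the product rule, u_x = exp(-x)(w_x - w), u_xx = exp(-x)(w_xx - 2w_x + w), u_tt = exp(-x)w_tt.
Substituting into the PDE and dividing by exp(-x): w_tt = (w_xx - 2w_x + w) + 2(w_x - w) + w.
The lower-order terms cancel, leaving the standard wave equation w_tt = w_xx.
Initial data for w: w(x,0) = exp(x)u(x,0) = -2sin(x) - 2sin(2x); w_t(x,0) = exp(x)u_t(x,0) = -6sin(3x). The boundary conditions carry over: w(0,t) = w(π,t) = 0.
Solve for w:
  Using separation of variables w = X(x)T(t):
  Eigenfunctions: sin(nx), n = 1, 2, 3, ...
  General solution: w(x, t) = Σ [A_n cos(n t) + B_n sin(n t)] sin(nx)
  From w(x,0) = -2sin(x) - 2sin(2x): A_1=-2, A_2=-2. From w_t(x,0) = -6sin(3x), using w_t(x,0) = Σ ω_n B_n sin(nx) with ω_n = n: B_3 = (-6)/3 = -2.
Hence w(x,t) = -2sin(3t)sin(3x) - 2sin(x)cos(t) - 2sin(2x)cos(2t).
Transform back: u(x,t) = exp(-x)w(x,t).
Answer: u(x, t) = -2exp(-x)sin(3t)sin(3x) - 2exp(-x)sin(x)cos(t) - 2exp(-x)sin(2x)cos(2t)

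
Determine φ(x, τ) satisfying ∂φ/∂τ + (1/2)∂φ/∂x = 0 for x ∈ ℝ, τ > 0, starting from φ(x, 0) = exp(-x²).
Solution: By method of characteristics (waves move right with speed 1/2):
Along characteristics x - (1/2)τ = const, φ is constant, so φ(x,τ) = f(x - (1/2)τ) with f = φ(·, 0).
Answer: φ(x, τ) = exp(-(x - τ/2)²)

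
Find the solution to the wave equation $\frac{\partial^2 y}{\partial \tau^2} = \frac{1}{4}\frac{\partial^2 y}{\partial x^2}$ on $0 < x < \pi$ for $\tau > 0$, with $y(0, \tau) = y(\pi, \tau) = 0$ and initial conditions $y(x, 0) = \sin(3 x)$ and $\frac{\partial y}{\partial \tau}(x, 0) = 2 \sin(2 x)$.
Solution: Separating variables: $y = \sum [A_n \cos(\omega_n \tau) + B_n \sin(\omega_n \tau)] \sin(nx)$, $\omega_n = n/2$. From ICs ($B_n$ = velocity coefficient / $\omega_n$): $A_3=1, B_2=2$.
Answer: $y(x, \tau) = 2 \sin(\tau) \sin(2 x) + \sin(3 x) \cos(3 \tau/2)$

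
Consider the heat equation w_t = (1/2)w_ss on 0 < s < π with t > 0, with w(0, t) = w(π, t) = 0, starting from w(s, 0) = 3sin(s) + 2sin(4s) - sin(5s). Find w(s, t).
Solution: Using separation of variables w = X(s)T(t):
Eigenfunctions: sin(ns), n = 1, 2, 3, ...
General solution: w(s, t) = Σ c_n sin(ns) exp(-n² t/2)
Matching w(s,0) = 3sin(s) + 2sin(4s) - sin(5s) term by term: c_1=3, c_4=2, c_5=-1.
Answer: w(s, t) = 2exp(-8t)sin(4s) + 3exp(-t/2)sin(s) - exp(-25t/2)sin(5s)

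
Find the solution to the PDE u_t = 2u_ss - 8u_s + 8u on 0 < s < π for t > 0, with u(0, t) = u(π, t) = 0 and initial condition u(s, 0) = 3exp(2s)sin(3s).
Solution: Substitute u = exp(2s)w.
Then u_s = exp(2s)(w_s + 2w), u_ss = exp(2s)(w_ss + 4w_s + 4w), u_t = exp(2s)w_t; substituting and dividing by exp(2s), the lower-order terms cancel: w_t = 2w_ss (standard heat equation).
Data for w: w(s,0) = exp(-2s)u(s,0) = 3sin(3s). The boundary conditions carry over: w(0,t) = w(π,t) = 0.
Separating variables: w = Σ c_n exp(-2n²t) sin(ns). From w(s,0) = 3sin(3s): c_3=3.
So w(s,t) = 3exp(-18t)sin(3s), and u(s,t) = exp(2s)w(s,t).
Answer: u(s, t) = 3exp(2s)exp(-18t)sin(3s)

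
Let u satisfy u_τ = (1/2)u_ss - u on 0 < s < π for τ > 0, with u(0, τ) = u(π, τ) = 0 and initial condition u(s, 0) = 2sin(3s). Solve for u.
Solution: Substitute u = exp(-τ)w.
Then u_τ = exp(-τ)(w_τ - w), u_ss = exp(-τ)w_ss; substituting and dividing by exp(-τ), the lower-order terms cancel: w_τ = (1/2)w_ss (standard heat equation).
Data for w: w(s,0) = u(s,0) = 2sin(3s). The boundary conditions carry over: w(0,τ) = w(π,τ) = 0.
Separating variables: w = Σ c_n exp(-n²τ/2) sin(ns). From w(s,0) = 2sin(3s): c_3=2.
So w(s,τ) = 2exp(-9τ/2)sin(3s), and u(s,τ) = exp(-τ)w(s,τ).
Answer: u(s, τ) = 2exp(-11τ/2)sin(3s)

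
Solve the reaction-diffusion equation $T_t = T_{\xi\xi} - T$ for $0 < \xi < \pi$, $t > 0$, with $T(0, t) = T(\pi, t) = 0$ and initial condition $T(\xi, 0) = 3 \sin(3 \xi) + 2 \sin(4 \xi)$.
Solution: Substitute $T = e^{-t}u$.
Then $T_t = e^{-t}(u_t - u)$, $T_{\xi\xi} = e^{-t}u_{\xi\xi}$; substituting and dividing by $e^{-t}$, the lower-order terms cancel: $u_t = u_{\xi\xi}$ (standard heat equation).
Data for $u$: $u(\xi,0) = T(\xi,0) = 3 \sin(3 \xi) + 2 \sin(4 \xi)$. The boundary conditions carry over: $u(0,t) = u(\pi,t) = 0$.
Separating variables: $u = \sum c_n e^{-n^2t} \sin(n\xi)$. From $u(\xi,0) = 3 \sin(3 \xi) + 2 \sin(4 \xi)$: $c_3=3, c_4=2$.
So $u(\xi,t) = 3 e^{-9 t} \sin(3 \xi) + 2 e^{-16 t} \sin(4 \xi)$, and $T(\xi,t) = e^{-t}u(\xi,t)$.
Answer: $T(\xi, t) = 3 e^{-10 t} \sin(3 \xi) + 2 e^{-17 t} \sin(4 \xi)$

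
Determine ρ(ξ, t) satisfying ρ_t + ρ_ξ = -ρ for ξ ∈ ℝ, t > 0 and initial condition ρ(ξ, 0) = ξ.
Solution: Substitute ρ = exp(-t)u.
Then ρ_t = exp(-t)(u_t - u), ρ_ξ = exp(-t)u_ξ; substituting and dividing by exp(-t), the lower-order terms cancel: u_t + u_ξ = 0 (standard advection equation).
Data for u: u(ξ,0) = ρ(ξ,0) = ξ.
By characteristics (dξ/dt = 1), u(ξ,t) = f(ξ - t) with f = u(·, 0).
So u(ξ,t) = -t + ξ, and ρ(ξ,t) = exp(-t)u(ξ,t).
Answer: ρ(ξ, t) = -texp(-t) + ξexp(-t)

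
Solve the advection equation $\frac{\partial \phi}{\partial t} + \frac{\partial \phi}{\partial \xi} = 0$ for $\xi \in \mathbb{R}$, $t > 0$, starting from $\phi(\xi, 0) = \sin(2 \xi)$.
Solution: By characteristics ($d\xi/dt = 1$), $\phi(\xi,t) = f(\xi - t)$ with $f = \phi( \cdot , 0)$.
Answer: $\phi(\xi, t) = \sin(2 \xi - 2 t)$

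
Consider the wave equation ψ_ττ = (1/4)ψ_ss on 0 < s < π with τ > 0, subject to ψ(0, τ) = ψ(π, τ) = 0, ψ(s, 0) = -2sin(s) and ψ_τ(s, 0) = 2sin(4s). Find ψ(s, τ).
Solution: Using separation of variables ψ = X(s)T(τ):
Eigenfunctions: sin(ns), n = 1, 2, 3, ...
General solution: ψ(s, τ) = Σ [A_n cos(n τ/2) + B_n sin(n τ/2)] sin(ns)
From ψ(s,0) = -2sin(s): A_1=-2. From ψ_τ(s,0) = 2sin(4s), using ψ_τ(s,0) = Σ ω_n B_n sin(ns) with ω_n = n/2: B_4 = 2/2 = 1.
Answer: ψ(s, τ) = -2sin(s)cos(τ/2) + sin(4s)sin(2τ)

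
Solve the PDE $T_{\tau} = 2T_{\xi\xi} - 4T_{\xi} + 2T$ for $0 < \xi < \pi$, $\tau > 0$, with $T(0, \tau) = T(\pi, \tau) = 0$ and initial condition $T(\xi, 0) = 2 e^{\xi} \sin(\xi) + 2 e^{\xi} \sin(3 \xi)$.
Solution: Substitute $T = e^{\xi}u$, i.e. $u = e^{-\xi}T$.
By the product rule, $T_{\xi} = e^{\xi}(u_{\xi} + u)$, $T_{\xi\xi} = e^{\xi}(u_{\xi\xi} + 2u_{\xi} + u)$, $T_{\tau} = e^{\xi}u_{\tau}$.
Substituting into the PDE and dividing by $e^{\xi}$: $u_{\tau} = 2(u_{\xi\xi} + 2u_{\xi} + u) - 4(u_{\xi} + u) + 2u$.
The lower-order terms cancel, leaving the standard heat equation $u_{\tau} = 2u_{\xi\xi}$.
Initial data for $u$: $u(\xi,0) = e^{-\xi}T(\xi,0) = 2 \sin(\xi) + 2 \sin(3 \xi)$. The boundary conditions carry over: $u(0,\tau) = u(\pi,\tau) = 0$.
Solve for $u$:
  Using separation of variables $u = X(\xi)G(\tau)$:
  Eigenfunctions: $\sin(n\xi)$, $n = 1, 2, 3, \ldots$
  General solution: $u(\xi, \tau) = \sum c_n \sin(n\xi) e^{-2n^2 \tau}$
  Matching $u(\xi,0) = 2 \sin(\xi) + 2 \sin(3 \xi)$ term by term: $c_1=2, c_3=2$.
Hence $u(\xi,\tau) = 2 e^{-2 \tau} \sin(\xi) + 2 e^{-18 \tau} \sin(3 \xi)$.
Transform back: $T(\xi,\tau) = e^{\xi}u(\xi,\tau)$.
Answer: $T(\xi, \tau) = 2 e^{-2 \tau} e^{\xi} \sin(\xi) + 2 e^{-18 \tau} e^{\xi} \sin(3 \xi)$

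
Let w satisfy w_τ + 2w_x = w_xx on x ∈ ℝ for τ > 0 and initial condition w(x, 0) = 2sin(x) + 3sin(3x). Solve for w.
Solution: Change to a moving frame: let η = x - 2τ, σ = τ and write w(x,τ) = u(η,σ).
By the chain rule w_τ = u_σ - 2u_η, w_x = u_η, w_xx = u_ηη.
Then w_τ + 2w_x = u_σ: the advection term cancels and the PDE becomes the heat equation u_σ = u_ηη on η ∈ ℝ.
Initial data: u(η,0) = w(η,0) = 2sin(η) + 3sin(3η).
On η ∈ ℝ each mode satisfies (sin(nη))″ = -n² sin(nη), so exp(-n²σ) sin(nη) solves the heat equation; by superposition u(η,σ) = Σ c_n exp(-n²σ) sin(nη).
Reading off the coefficients: c_1=2, c_3=3, so u(η,σ) = 2exp(-σ)sin(η) + 3exp(-9σ)sin(3η).
Substituting back η = x - 2τ, σ = τ: w(x,τ) = u(x - 2τ, τ).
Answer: w(x, τ) = 2exp(-τ)sin(x - 2τ) + 3exp(-9τ)sin(3x - 6τ)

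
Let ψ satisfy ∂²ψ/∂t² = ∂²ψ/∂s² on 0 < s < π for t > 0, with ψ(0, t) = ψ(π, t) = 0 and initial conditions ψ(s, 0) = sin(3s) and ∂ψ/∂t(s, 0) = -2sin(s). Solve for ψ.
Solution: Separating variables: ψ = Σ [A_n cos(ω_n t) + B_n sin(ω_n t)] sin(ns), ω_n = n. From ICs (B_n = velocity coefficient / ω_n): A_3=1, B_1=-2.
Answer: ψ(s, t) = -2sin(s)sin(t) + sin(3s)cos(3t)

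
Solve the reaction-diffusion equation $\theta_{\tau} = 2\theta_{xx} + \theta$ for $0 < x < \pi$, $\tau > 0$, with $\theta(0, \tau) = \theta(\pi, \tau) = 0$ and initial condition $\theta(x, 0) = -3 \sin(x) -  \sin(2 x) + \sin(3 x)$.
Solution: Substitute $\theta = e^{\tau}u$.
Then $\theta_{\tau} = e^{\tau}(u_{\tau} + u)$, $\theta_{xx} = e^{\tau}u_{xx}$; substituting and dividing by $e^{\tau}$, the lower-order terms cancel: $u_{\tau} = 2u_{xx}$ (standard heat equation).
Data for $u$: $u(x,0) = \theta(x,0) = -3 \sin(x) - \sin(2 x) + \sin(3 x)$. The boundary conditions carry over: $u(0,\tau) = u(\pi,\tau) = 0$.
Separating variables: $u = \sum c_n e^{-2n^2\tau} \sin(nx)$. From $u(x,0) = -3 \sin(x) - \sin(2 x) + \sin(3 x)$: $c_1=-3, c_2=-1, c_3=1$.
So $u(x,\tau) = -3 e^{-2 \tau} \sin(x) - e^{-8 \tau} \sin(2 x) + e^{-18 \tau} \sin(3 x)$, and $\theta(x,\tau) = e^{\tau}u(x,\tau)$.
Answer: $\theta(x, \tau) = -3 e^{-\tau} \sin(x) -  e^{-7 \tau} \sin(2 x) + e^{-17 \tau} \sin(3 x)$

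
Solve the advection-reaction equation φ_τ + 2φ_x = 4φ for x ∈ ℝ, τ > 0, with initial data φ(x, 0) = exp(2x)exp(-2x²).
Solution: Substitute φ = exp(2x)u.
Then φ_x = exp(2x)(u_x + 2u), φ_τ = exp(2x)u_τ; substituting and dividing by exp(2x), the lower-order terms cancel: u_τ + 2u_x = 0 (standard advection equation).
Data for u: u(x,0) = exp(-2x)φ(x,0) = exp(-2x²).
By characteristics (dx/dτ = 2), u(x,τ) = f(x - 2τ) with f = u(·, 0).
So u(x,τ) = exp(-2(x - 2τ)²), and φ(x,τ) = exp(2x)u(x,τ).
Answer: φ(x, τ) = exp(2x)exp(-2(x - 2τ)²)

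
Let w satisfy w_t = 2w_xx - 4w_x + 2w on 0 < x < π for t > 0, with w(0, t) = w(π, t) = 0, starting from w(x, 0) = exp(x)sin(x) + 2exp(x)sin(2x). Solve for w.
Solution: Substitute w = exp(x)u, i.e. u = exp(-x)w.
By the product rule, w_x = exp(x)(u_x + u), w_xx = exp(x)(u_xx + 2u_x + u), w_t = exp(x)u_t.
Substituting into the PDE and dividing by exp(x): u_t = 2(u_xx + 2u_x + u) - 4(u_x + u) + 2u.
The lower-order terms cancel, leaving the standard heat equation u_t = 2u_xx.
Initial data for u: u(x,0) = exp(-x)w(x,0) = sin(x) + 2sin(2x). The boundary conditions carry over: u(0,t) = u(π,t) = 0.
Solve for u:
  Using separation of variables u = X(x)T(t):
  Eigenfunctions: sin(nx), n = 1, 2, 3, ...
  General solution: u(x, t) = Σ c_n sin(nx) exp(-2n² t)
  Matching u(x,0) = sin(x) + 2sin(2x) term by term: c_1=1, c_2=2.
Hence u(x,t) = exp(-2t)sin(x) + 2exp(-8t)sin(2x).
Transform back: w(x,t) = exp(x)u(x,t).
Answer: w(x, t) = exp(-2t)exp(x)sin(x) + 2exp(-8t)exp(x)sin(2x)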